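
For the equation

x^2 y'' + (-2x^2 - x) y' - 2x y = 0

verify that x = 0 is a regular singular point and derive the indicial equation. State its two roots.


Divide by x^2 to reach normal form y'' + P_1(x) y' + P_2(x) y = 0 with P_1(x) = -2 - 1/x and P_2(x) = -2/x.
x = 0 is a singular point because the y'-coefficient -2 - 1/x has a pole at x = 0 and the y-coefficient -2/x has a pole at x = 0.
It is a regular singular point because x P_1(x) = p(x) = -2x - 1 and x^2 P_2(x) = q(x) = -2x are polynomials, hence analytic at x = 0.
p(0) = -1,  q(0) = 0.
Indicial equation: r(r-1) + p(0) r + q(0) = 0, i.e. r^2 + (p(0) - 1) r + q(0) = 0, i.e. r^2 - 2 r = 0.
Discriminant: (-2)^2 - 4(0) = 4, so r = (2 ± 2)/2.
Solving: r_1 = 2, r_2 = 0.

indicial: r^2 - 2 r = 0; roots r_1 = 2, r_2 = 0


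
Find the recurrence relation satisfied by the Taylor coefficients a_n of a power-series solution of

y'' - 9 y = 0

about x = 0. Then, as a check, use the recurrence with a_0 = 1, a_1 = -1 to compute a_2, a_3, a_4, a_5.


Substitute y = sum_n a_n x^n into y'' + (const) y = 0.
y''(x) = sum_{n>=0} (n+2)(n+1) a_{n+2} x^n.
The ODE becomes sum_n [(n+2)(n+1) a_{n+2} - 9 a_n] x^n = 0.
Setting each coefficient to zero gives the recurrence:
  (n+2)(n+1) a_{n+2} - 9 a_n = 0,
  a_{n+2} = 9 / ((n+1)(n+2)) a_n.

Check with a_0 = 1, a_1 = -1 (apply the recurrence for n = 0, 1, 2, 3): a_0 = 1, a_1 = -1, a_2 = 9/2, a_3 = -3/2, a_4 = 27/8, a_5 = -27/40.

a_{n+2} = 9/((n+1)(n+2)) * a_n; check: a_0 = 1, a_1 = -1, a_2 = 9/2, a_3 = -3/2, a_4 = 27/8, a_5 = -27/40


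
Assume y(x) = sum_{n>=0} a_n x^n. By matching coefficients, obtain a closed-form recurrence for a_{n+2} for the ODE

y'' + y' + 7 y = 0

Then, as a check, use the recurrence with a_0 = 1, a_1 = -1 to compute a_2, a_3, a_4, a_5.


Substitute y = sum_n a_n x^n.
y''(x) has coefficient (n+2)(n+1) a_{n+2} at x^n;
y'(x) has coefficient (n+1) a_{n+1} at x^n;
7 y(x) has coefficient 7 a_n at x^n.
Matching x^n: (n+2)(n+1) a_{n+2} + (n+1) a_{n+1} + 7 a_n = 0.
Thus a_{n+2} = [-(n+1) a_{n+1} - 7 a_n] / ((n+1)(n+2)).

Check with a_0 = 1, a_1 = -1 (apply the recurrence for n = 0, 1, 2, 3): a_0 = 1, a_1 = -1, a_2 = -3, a_3 = 13/6, a_4 = 29/24, a_5 = -1.

a_(n+2) = [-(n+1) a_(n+1) - 7 a_n] / ((n+1)(n+2)); check: a_0 = 1, a_1 = -1, a_2 = -3, a_3 = 13/6, a_4 = 29/24, a_5 = -1


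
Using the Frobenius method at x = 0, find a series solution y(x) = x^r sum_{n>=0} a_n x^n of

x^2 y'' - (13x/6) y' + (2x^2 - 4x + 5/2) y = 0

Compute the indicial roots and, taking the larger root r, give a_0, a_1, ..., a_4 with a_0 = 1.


Write in Frobenius form y'' + (p(x)/x) y' + (q(x)/x^2) y = 0:
  p(x) = -13/6,  q(x) = 2x^2 - 4x + 5/2.
Indicial equation: r(r-1) + (-13/6) r + (5/2) = 0 -> roots r_1 = 5/3, r_2 = 3/2.
Take r = r_1 = 5/3. Let y(x) = x^r sum_{n>=0} a_n x^n with a_0 = 1.
Substitute y = x^r sum a_n x^n and match x^{r+n}. The recurrence is
  D(n) a_n - 4 a_{n-1} + 2 a_{n-2} = 0,  where D(n) = (r+n)(r+n-1) + (-13/6)(r+n) + (5/2).
  a_n = [4 a_{n-1} - 2 a_{n-2}] / D(n).
Since the indicial polynomial factors as (r - r_1)(r - r_2), D(n) = (r_1 + n - r_1)(r_1 + n - r_2) = n(n + 1/6).
Evaluating step by step (a_0 = 1):
  n = 1: D(1) = 1(1 + 1/6) = 7/6; numerator = 4(1) = 4; a_1 = (4)/(7/6) = 24/7
  n = 2: D(2) = 2(2 + 1/6) = 13/3; numerator = 4(24/7) - 2(1) = 82/7; a_2 = (82/7)/(13/3) = 246/91
  n = 3: D(3) = 3(3 + 1/6) = 19/2; numerator = 4(246/91) - 2(24/7) = 360/91; a_3 = (360/91)/(19/2) = 720/1729
  n = 4: D(4) = 4(4 + 1/6) = 50/3; numerator = 4(720/1729) - 2(246/91) = -924/247; a_4 = (-924/247)/(50/3) = -1386/6175

r = 5/3; a_0 = 1; a_1 = 24/7; a_2 = 246/91; a_3 = 720/1729; a_4 = -1386/6175


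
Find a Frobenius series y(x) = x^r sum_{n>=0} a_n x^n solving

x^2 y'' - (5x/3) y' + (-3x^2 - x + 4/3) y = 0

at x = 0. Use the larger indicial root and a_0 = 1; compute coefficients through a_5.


Write in Frobenius form y'' + (p(x)/x) y' + (q(x)/x^2) y = 0:
  p(x) = -5/3,  q(x) = -3x^2 - x + 4/3.
Indicial equation: r(r-1) + (-5/3) r + (4/3) = 0 -> roots r_1 = 2, r_2 = 2/3.
Take r = r_1 = 2. Let y(x) = x^r sum_{n>=0} a_n x^n with a_0 = 1.
Substitute y = x^r sum a_n x^n and match x^{r+n}. The recurrence is
  D(n) a_n - 1 a_{n-1} - 3 a_{n-2} = 0,  where D(n) = (r+n)(r+n-1) + (-5/3)(r+n) + (4/3).
  a_n = [1 a_{n-1} + 3 a_{n-2}] / D(n).
Since the indicial polynomial factors as (r - r_1)(r - r_2), D(n) = (r_1 + n - r_1)(r_1 + n - r_2) = n(n + 4/3).
Evaluating step by step (a_0 = 1):
  n = 1: D(1) = 1(1 + 4/3) = 7/3; numerator = 1(1) = 1; a_1 = (1)/(7/3) = 3/7
  n = 2: D(2) = 2(2 + 4/3) = 20/3; numerator = 1(3/7) + 3(1) = 24/7; a_2 = (24/7)/(20/3) = 18/35
  n = 3: D(3) = 3(3 + 4/3) = 13; numerator = 1(18/35) + 3(3/7) = 9/5; a_3 = (9/5)/(13) = 9/65
  n = 4: D(4) = 4(4 + 4/3) = 64/3; numerator = 1(9/65) + 3(18/35) = 153/91; a_4 = (153/91)/(64/3) = 459/5824
  n = 5: D(5) = 5(5 + 4/3) = 95/3; numerator = 1(459/5824) + 3(9/65) = 1107/2240; a_5 = (1107/2240)/(95/3) = 3321/212800

r = 2; a_0 = 1; a_1 = 3/7; a_2 = 18/35; a_3 = 9/65; a_4 = 459/5824; a_5 = 3321/212800


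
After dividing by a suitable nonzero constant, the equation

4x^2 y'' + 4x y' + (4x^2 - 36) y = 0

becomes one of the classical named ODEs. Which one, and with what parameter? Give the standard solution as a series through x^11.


All three coefficients share the factor 4; dividing through by 4 gives  x^2 y'' + x y' + (x^2 - 9) y = 0.
This matches the Bessel equation x^2 y'' + x y' + (x^2 - nu^2) y = 0 with nu^2 = 9, so nu = 3; the solution bounded at x = 0 is J_3(x).
Frobenius at x = 0: indicial roots ±nu; for r = nu the recurrence k(k + 2nu) c_k = -c_{k-2} gives the standard series J_nu(x) = sum_{k>=0} (-1)^k / (k! (k+nu)!) (x/2)^(2k+nu). Evaluate the first 5 terms:
  k = 0: (-1)^0 / (0! * 3! * 2^3) x^3 = 1/(1*6*8) x^3 = (1/48) x^3
  k = 1: (-1)^1 / (1! * 4! * 2^5) x^5 = -1/(1*24*32) x^5 = (-1/768) x^5
  k = 2: (-1)^2 / (2! * 5! * 2^7) x^7 = 1/(2*120*128) x^7 = (1/30720) x^7
  k = 3: (-1)^3 / (3! * 6! * 2^9) x^9 = -1/(6*720*512) x^9 = (-1/2211840) x^9
  k = 4: (-1)^4 / (4! * 7! * 2^11) x^11 = 1/(24*5040*2048) x^11 = (1/247726080) x^11
Hence J_3(x) = x^11/247726080 - x^9/2211840 + x^7/30720 - x^5/768 + x^3/48 + ....

J_3(x); series = x^11/247726080 - x^9/2211840 + x^7/30720 - x^5/768 + x^3/48


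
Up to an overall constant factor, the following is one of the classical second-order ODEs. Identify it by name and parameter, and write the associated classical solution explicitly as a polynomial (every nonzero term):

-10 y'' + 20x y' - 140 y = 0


All three coefficients share the factor -10; dividing through by -10 gives  y'' - 2x y' + 14 y = 0.
This matches the Hermite equation y'' - 2x y' + 2n y = 0 with 2n = 14, so n = 7; the polynomial solution is H_7(x).
With y = sum_k a_k x^k, matching x^k gives (k+2)(k+1) a_{k+2} = 2(k - n) a_k = 2(k - 7) a_k. The right side vanishes at k = 7, so the series with the parity of 7 terminates at degree 7.
Standard normalization: leading coefficient of H_n is 2^n, so a_7 = 2^7 = 128. Work downward with a_k = (k+1)(k+2) a_{k+2} / (2(k - n)):
  a_5 = (6)(7)(128) / (2(5 - 7)) = 5376/(-4) = -1344
  a_3 = (4)(5)(-1344) / (2(3 - 7)) = -26880/(-8) = 3360
  a_1 = (2)(3)(3360) / (2(1 - 7)) = 20160/(-12) = -1680
Hence H_7(x) = 128 x^7 - 1344 x^5 + 3360 x^3 - 1680 x.

H_7(x); series = 128 x^7 - 1344 x^5 + 3360 x^3 - 1680 x


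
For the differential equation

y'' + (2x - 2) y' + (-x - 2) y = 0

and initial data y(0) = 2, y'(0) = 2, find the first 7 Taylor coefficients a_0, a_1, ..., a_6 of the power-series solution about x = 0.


Ansatz: y(x) = sum_{n>=0} a_n x^n, so y'(x) = sum_{n>=1} n a_n x^(n-1) and y''(x) = sum_{n>=2} n(n-1) a_n x^(n-2).
Substitute into P(x) y'' + Q(x) y' + R(x) y = 0 with P(x) = 1, Q(x) = 2x - 2, R(x) = -x - 2, and match powers of x.
Initial conditions: a_0 = 2, a_1 = 2.
Setting the coefficient of each power of x to zero and solving order by order (substituting the coefficients already found):
  x^0: 2 a_2 - 2 a_1 - 2 a_0 = 0  ->  2 a_2 = 2 a_1 + 2 a_0 = 8  ->  a_2 = 4
  x^1: 6 a_3 - 4 a_2 - a_0 = 0  ->  6 a_3 = 4 a_2 + a_0 = 18  ->  a_3 = 3
  x^2: 12 a_4 - 6 a_3 + 2 a_2 - a_1 = 0  ->  12 a_4 = 6 a_3 - 2 a_2 + a_1 = 12  ->  a_4 = 1
  x^3: 20 a_5 - 8 a_4 + 4 a_3 - a_2 = 0  ->  20 a_5 = 8 a_4 - 4 a_3 + a_2 = 0  ->  a_5 = 0
  x^4: 30 a_6 - 10 a_5 + 6 a_4 - a_3 = 0  ->  30 a_6 = 10 a_5 - 6 a_4 + a_3 = -3  ->  a_6 = -1/10
Truncated series: y(x) = 2 + 2 x + 4 x^2 + 3 x^3 + x^4 - (1/10) x^6 + O(x^7).

a_0 = 2; a_1 = 2; a_2 = 4; a_3 = 3; a_4 = 1; a_5 = 0; a_6 = -1/10


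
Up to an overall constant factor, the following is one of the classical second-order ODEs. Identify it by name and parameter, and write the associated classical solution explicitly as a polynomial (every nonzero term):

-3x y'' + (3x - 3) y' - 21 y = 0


All three coefficients share the factor -3; dividing through by -3 gives  x y'' + (1 - x) y' + 7 y = 0.
This matches the Laguerre equation x y'' + (1 - x) y' + n y = 0 with n = 7; the polynomial solution is L_7(x).
With y = sum_k a_k x^k, matching x^k gives (k+1)k a_{k+1} + (k+1) a_{k+1} - k a_k + n a_k = 0, i.e. (k+1)^2 a_{k+1} = (k - n) a_k = (k - 7) a_k. The right side vanishes at k = 7, so the series terminates at degree 7.
Standard normalization L_n(0) = 1 gives a_0 = 1. Work upward with a_{k+1} = (k - 7) a_k / (k+1)^2:
  a_1 = (0 - 7)(1) / 1^2 = -7/1 = -7
  a_2 = (1 - 7)(-7) / 2^2 = 42/4 = 21/2
  a_3 = (2 - 7)(21/2) / 3^2 = (-105/2)/9 = -35/6
  a_4 = (3 - 7)(-35/6) / 4^2 = (70/3)/16 = 35/24
  a_5 = (4 - 7)(35/24) / 5^2 = (-35/8)/25 = -7/40
  a_6 = (5 - 7)(-7/40) / 6^2 = (7/20)/36 = 7/720
  a_7 = (6 - 7)(7/720) / 7^2 = (-7/720)/49 = -1/5040
Hence L_7(x) = -x^7/5040 + 7 x^6/720 - 7 x^5/40 + 35 x^4/24 - 35 x^3/6 + 21 x^2/2 - 7 x + 1.

L_7(x); series = -x^7/5040 + 7 x^6/720 - 7 x^5/40 + 35 x^4/24 - 35 x^3/6 + 21 x^2/2 - 7 x + 1


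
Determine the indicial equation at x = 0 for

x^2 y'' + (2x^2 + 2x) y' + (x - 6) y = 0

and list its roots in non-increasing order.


Divide by x^2 to reach normal form y'' + P_1(x) y' + P_2(x) y = 0 with P_1(x) = 2 + 2/x and P_2(x) = 1/x - 6/x^2.
x = 0 is a singular point because the y'-coefficient 2 + 2/x has a pole at x = 0 and the y-coefficient 1/x - 6/x^2 has a pole at x = 0.
It is a regular singular point because x P_1(x) = p(x) = 2x + 2 and x^2 P_2(x) = q(x) = x - 6 are polynomials, hence analytic at x = 0.
p(0) = 2,  q(0) = -6.
Indicial equation: r(r-1) + p(0) r + q(0) = 0, i.e. r^2 + (p(0) - 1) r + q(0) = 0, i.e. r^2 + 1 r - 6 = 0.
Discriminant: (1)^2 - 4(-6) = 25, so r = (-1 ± 5)/2.
Solving: r_1 = 2, r_2 = -3.

indicial: r^2 + 1 r - 6 = 0; roots r_1 = 2, r_2 = -3


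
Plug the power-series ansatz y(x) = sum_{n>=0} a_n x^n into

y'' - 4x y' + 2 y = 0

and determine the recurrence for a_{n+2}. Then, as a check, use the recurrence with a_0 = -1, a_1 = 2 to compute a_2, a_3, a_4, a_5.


Substitute y = sum_n a_n x^n.
y''(x) has coefficient (n+2)(n+1) a_{n+2} at x^n;
-4 x y'(x) has coefficient -4 n a_n at x^n (shift);
2 y(x) has coefficient 2 a_n at x^n.
Matching x^n: (n+2)(n+1) a_{n+2} + (-4n + 2) a_n = 0.
Thus a_{n+2} = (4n - 2) / ((n+1)(n+2)) * a_n.

Check with a_0 = -1, a_1 = 2 (apply the recurrence for n = 0, 1, 2, 3): a_0 = -1, a_1 = 2, a_2 = 1, a_3 = 2/3, a_4 = 1/2, a_5 = 1/3.

a_(n+2) = (4n - 2) / ((n+1)(n+2)) * a_n; check: a_0 = -1, a_1 = 2, a_2 = 1, a_3 = 2/3, a_4 = 1/2, a_5 = 1/3


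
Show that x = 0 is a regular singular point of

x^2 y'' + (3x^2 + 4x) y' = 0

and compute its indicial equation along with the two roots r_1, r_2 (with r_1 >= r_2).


Divide by x^2 to reach normal form y'' + P_1(x) y' + P_2(x) y = 0 with P_1(x) = 3 + 4/x and P_2(x) = 0.
x = 0 is a singular point because the y'-coefficient 3 + 4/x has a pole at x = 0.
It is a regular singular point because x P_1(x) = p(x) = 3x + 4 and x^2 P_2(x) = q(x) = 0 are polynomials, hence analytic at x = 0.
p(0) = 4,  q(0) = 0.
Indicial equation: r(r-1) + p(0) r + q(0) = 0, i.e. r^2 + (p(0) - 1) r + q(0) = 0, i.e. r^2 + 3 r = 0.
Discriminant: (3)^2 - 4(0) = 9, so r = (-3 ± 3)/2.
Solving: r_1 = 0, r_2 = -3.

indicial: r^2 + 3 r = 0; roots r_1 = 0, r_2 = -3


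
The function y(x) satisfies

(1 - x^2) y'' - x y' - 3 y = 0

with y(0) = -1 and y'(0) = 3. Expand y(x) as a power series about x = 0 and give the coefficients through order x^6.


Ansatz: y(x) = sum_{n>=0} a_n x^n, so y'(x) = sum_{n>=1} n a_n x^(n-1) and y''(x) = sum_{n>=2} n(n-1) a_n x^(n-2).
Substitute into P(x) y'' + Q(x) y' + R(x) y = 0 with P(x) = 1 - x^2, Q(x) = -x, R(x) = -3, and match powers of x.
Initial conditions: a_0 = -1, a_1 = 3.
Setting the coefficient of each power of x to zero and solving order by order (substituting the coefficients already found):
  x^0: 2 a_2 - 3 a_0 = 0  ->  2 a_2 = 3 a_0 = -3  ->  a_2 = -3/2
  x^1: 6 a_3 - 4 a_1 = 0  ->  6 a_3 = 4 a_1 = 12  ->  a_3 = 2
  x^2: 12 a_4 - 7 a_2 = 0  ->  12 a_4 = 7 a_2 = -21/2  ->  a_4 = -7/8
  x^3: 20 a_5 - 12 a_3 = 0  ->  20 a_5 = 12 a_3 = 24  ->  a_5 = 6/5
  x^4: 30 a_6 - 19 a_4 = 0  ->  30 a_6 = 19 a_4 = -133/8  ->  a_6 = -133/240
Truncated series: y(x) = -1 + 3 x - (3/2) x^2 + 2 x^3 - (7/8) x^4 + (6/5) x^5 - (133/240) x^6 + O(x^7).

a_0 = -1; a_1 = 3; a_2 = -3/2; a_3 = 2; a_4 = -7/8; a_5 = 6/5; a_6 = -133/240


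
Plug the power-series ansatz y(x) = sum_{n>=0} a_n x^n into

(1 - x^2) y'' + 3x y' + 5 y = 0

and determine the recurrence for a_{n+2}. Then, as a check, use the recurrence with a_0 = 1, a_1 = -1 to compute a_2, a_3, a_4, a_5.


Substitute y = sum_n a_n x^n.
(1 - 1 x^2) y'' contributes (n+2)(n+1) a_{n+2} - n(n-1) a_n at x^n.
3 x y'(x) contributes 3 n a_n at x^n.
5 y(x) contributes 5 a_n at x^n.
Matching x^n: (n+2)(n+1) a_{n+2} + (-n(n-1) + 3 n + 5) a_n = 0.
Thus a_{n+2} = (n(n-1) - 3 n - 5) / ((n+1)(n+2)) * a_n.

Check with a_0 = 1, a_1 = -1 (apply the recurrence for n = 0, 1, 2, 3): a_0 = 1, a_1 = -1, a_2 = -5/2, a_3 = 4/3, a_4 = 15/8, a_5 = -8/15.

a_(n+2) = (n(n-1) - 3 n - 5) / ((n+1)(n+2)) * a_n; check: a_0 = 1, a_1 = -1, a_2 = -5/2, a_3 = 4/3, a_4 = 15/8, a_5 = -8/15


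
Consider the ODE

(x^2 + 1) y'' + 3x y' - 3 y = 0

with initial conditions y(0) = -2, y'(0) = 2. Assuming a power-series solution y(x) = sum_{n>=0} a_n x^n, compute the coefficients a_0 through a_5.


Ansatz: y(x) = sum_{n>=0} a_n x^n, so y'(x) = sum_{n>=1} n a_n x^(n-1) and y''(x) = sum_{n>=2} n(n-1) a_n x^(n-2).
Substitute into P(x) y'' + Q(x) y' + R(x) y = 0 with P(x) = x^2 + 1, Q(x) = 3x, R(x) = -3, and match powers of x.
Initial conditions: a_0 = -2, a_1 = 2.
Setting the coefficient of each power of x to zero and solving order by order (substituting the coefficients already found):
  x^0: 2 a_2 - 3 a_0 = 0  ->  2 a_2 = 3 a_0 = -6  ->  a_2 = -3
  x^1: 6 a_3 = 0  ->  a_3 = 0
  x^2: 12 a_4 + 5 a_2 = 0  ->  12 a_4 = -5 a_2 = 15  ->  a_4 = 5/4
  x^3: 20 a_5 + 12 a_3 = 0  ->  20 a_5 = -12 a_3 = 0  ->  a_5 = 0
Truncated series: y(x) = -2 + 2 x - 3 x^2 + (5/4) x^4 + O(x^6).

a_0 = -2; a_1 = 2; a_2 = -3; a_3 = 0; a_4 = 5/4; a_5 = 0


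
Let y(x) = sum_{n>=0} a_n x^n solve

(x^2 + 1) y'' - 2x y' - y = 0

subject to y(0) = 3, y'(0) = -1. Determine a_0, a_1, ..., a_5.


Ansatz: y(x) = sum_{n>=0} a_n x^n, so y'(x) = sum_{n>=1} n a_n x^(n-1) and y''(x) = sum_{n>=2} n(n-1) a_n x^(n-2).
Substitute into P(x) y'' + Q(x) y' + R(x) y = 0 with P(x) = x^2 + 1, Q(x) = -2x, R(x) = -1, and match powers of x.
Initial conditions: a_0 = 3, a_1 = -1.
Setting the coefficient of each power of x to zero and solving order by order (substituting the coefficients already found):
  x^0: 2 a_2 - a_0 = 0  ->  2 a_2 = a_0 = 3  ->  a_2 = 3/2
  x^1: 6 a_3 - 3 a_1 = 0  ->  6 a_3 = 3 a_1 = -3  ->  a_3 = -1/2
  x^2: 12 a_4 - 3 a_2 = 0  ->  12 a_4 = 3 a_2 = 9/2  ->  a_4 = 3/8
  x^3: 20 a_5 - a_3 = 0  ->  20 a_5 = a_3 = -1/2  ->  a_5 = -1/40
Truncated series: y(x) = 3 - x + (3/2) x^2 - (1/2) x^3 + (3/8) x^4 - (1/40) x^5 + O(x^6).

a_0 = 3; a_1 = -1; a_2 = 3/2; a_3 = -1/2; a_4 = 3/8; a_5 = -1/40


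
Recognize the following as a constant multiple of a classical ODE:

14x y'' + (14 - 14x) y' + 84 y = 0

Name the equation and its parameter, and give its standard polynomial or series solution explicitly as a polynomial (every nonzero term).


All three coefficients share the factor 14; dividing through by 14 gives  x y'' + (1 - x) y' + 6 y = 0.
This matches the Laguerre equation x y'' + (1 - x) y' + n y = 0 with n = 6; the polynomial solution is L_6(x).
With y = sum_k a_k x^k, matching x^k gives (k+1)k a_{k+1} + (k+1) a_{k+1} - k a_k + n a_k = 0, i.e. (k+1)^2 a_{k+1} = (k - n) a_k = (k - 6) a_k. The right side vanishes at k = 6, so the series terminates at degree 6.
Standard normalization L_n(0) = 1 gives a_0 = 1. Work upward with a_{k+1} = (k - 6) a_k / (k+1)^2:
  a_1 = (0 - 6)(1) / 1^2 = -6/1 = -6
  a_2 = (1 - 6)(-6) / 2^2 = 30/4 = 15/2
  a_3 = (2 - 6)(15/2) / 3^2 = -30/9 = -10/3
  a_4 = (3 - 6)(-10/3) / 4^2 = 10/16 = 5/8
  a_5 = (4 - 6)(5/8) / 5^2 = (-5/4)/25 = -1/20
  a_6 = (5 - 6)(-1/20) / 6^2 = (1/20)/36 = 1/720
Hence L_6(x) = x^6/720 - x^5/20 + 5 x^4/8 - 10 x^3/3 + 15 x^2/2 - 6 x + 1.

L_6(x); series = x^6/720 - x^5/20 + 5 x^4/8 - 10 x^3/3 + 15 x^2/2 - 6 x + 1


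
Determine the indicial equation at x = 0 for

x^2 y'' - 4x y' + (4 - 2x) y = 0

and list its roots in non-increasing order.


Divide by x^2 to reach normal form y'' + P_1(x) y' + P_2(x) y = 0 with P_1(x) = -4/x and P_2(x) = -2/x + 4/x^2.
x = 0 is a singular point because the y'-coefficient -4/x has a pole at x = 0 and the y-coefficient -2/x + 4/x^2 has a pole at x = 0.
It is a regular singular point because x P_1(x) = p(x) = -4 and x^2 P_2(x) = q(x) = 4 - 2x are polynomials, hence analytic at x = 0.
p(0) = -4,  q(0) = 4.
Indicial equation: r(r-1) + p(0) r + q(0) = 0, i.e. r^2 + (p(0) - 1) r + q(0) = 0, i.e. r^2 - 5 r + 4 = 0.
Discriminant: (-5)^2 - 4(4) = 9, so r = (5 ± 3)/2.
Solving: r_1 = 4, r_2 = 1.

indicial: r^2 - 5 r + 4 = 0; roots r_1 = 4, r_2 = 1


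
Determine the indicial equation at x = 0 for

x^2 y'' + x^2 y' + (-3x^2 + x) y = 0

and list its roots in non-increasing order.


Divide by x^2 to reach normal form y'' + P_1(x) y' + P_2(x) y = 0 with P_1(x) = 1 and P_2(x) = -3 + 1/x.
x = 0 is a singular point because the y-coefficient -3 + 1/x has a pole at x = 0.
It is a regular singular point because x P_1(x) = p(x) = x and x^2 P_2(x) = q(x) = -3x^2 + x are polynomials, hence analytic at x = 0.
p(0) = 0,  q(0) = 0.
Indicial equation: r(r-1) + p(0) r + q(0) = 0, i.e. r^2 + (p(0) - 1) r + q(0) = 0, i.e. r^2 - 1 r = 0.
Discriminant: (-1)^2 - 4(0) = 1, so r = (1 ± 1)/2.
Solving: r_1 = 1, r_2 = 0.

indicial: r^2 - 1 r = 0; roots r_1 = 1, r_2 = 0


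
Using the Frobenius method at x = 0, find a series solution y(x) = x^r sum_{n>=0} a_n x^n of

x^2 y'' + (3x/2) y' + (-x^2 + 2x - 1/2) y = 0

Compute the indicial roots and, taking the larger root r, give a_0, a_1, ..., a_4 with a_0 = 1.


Write in Frobenius form y'' + (p(x)/x) y' + (q(x)/x^2) y = 0:
  p(x) = 3/2,  q(x) = -x^2 + 2x - 1/2.
Indicial equation: r(r-1) + (3/2) r + (-1/2) = 0 -> roots r_1 = 1/2, r_2 = -1.
Take r = r_1 = 1/2. Let y(x) = x^r sum_{n>=0} a_n x^n with a_0 = 1.
Substitute y = x^r sum a_n x^n and match x^{r+n}. The recurrence is
  D(n) a_n + 2 a_{n-1} - 1 a_{n-2} = 0,  where D(n) = (r+n)(r+n-1) + (3/2)(r+n) + (-1/2).
  a_n = [-2 a_{n-1} + 1 a_{n-2}] / D(n).
Since the indicial polynomial factors as (r - r_1)(r - r_2), D(n) = (r_1 + n - r_1)(r_1 + n - r_2) = n(n + 3/2).
Evaluating step by step (a_0 = 1):
  n = 1: D(1) = 1(1 + 3/2) = 5/2; numerator = -2(1) = -2; a_1 = (-2)/(5/2) = -4/5
  n = 2: D(2) = 2(2 + 3/2) = 7; numerator = -2(-4/5) + 1(1) = 13/5; a_2 = (13/5)/(7) = 13/35
  n = 3: D(3) = 3(3 + 3/2) = 27/2; numerator = -2(13/35) + 1(-4/5) = -54/35; a_3 = (-54/35)/(27/2) = -4/35
  n = 4: D(4) = 4(4 + 3/2) = 22; numerator = -2(-4/35) + 1(13/35) = 3/5; a_4 = (3/5)/(22) = 3/110

r = 1/2; a_0 = 1; a_1 = -4/5; a_2 = 13/35; a_3 = -4/35; a_4 = 3/110


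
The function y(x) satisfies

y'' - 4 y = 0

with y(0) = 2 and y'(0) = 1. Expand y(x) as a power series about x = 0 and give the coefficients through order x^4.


Ansatz: y(x) = sum_{n>=0} a_n x^n, so y'(x) = sum_{n>=1} n a_n x^(n-1) and y''(x) = sum_{n>=2} n(n-1) a_n x^(n-2).
Substitute into P(x) y'' + Q(x) y' + R(x) y = 0 with P(x) = 1, Q(x) = 0, R(x) = -4, and match powers of x.
Initial conditions: a_0 = 2, a_1 = 1.
Setting the coefficient of each power of x to zero and solving order by order (substituting the coefficients already found):
  x^0: 2 a_2 - 4 a_0 = 0  ->  2 a_2 = 4 a_0 = 8  ->  a_2 = 4
  x^1: 6 a_3 - 4 a_1 = 0  ->  6 a_3 = 4 a_1 = 4  ->  a_3 = 2/3
  x^2: 12 a_4 - 4 a_2 = 0  ->  12 a_4 = 4 a_2 = 16  ->  a_4 = 4/3
Truncated series: y(x) = 2 + x + 4 x^2 + (2/3) x^3 + (4/3) x^4 + O(x^5).

a_0 = 2; a_1 = 1; a_2 = 4; a_3 = 2/3; a_4 = 4/3


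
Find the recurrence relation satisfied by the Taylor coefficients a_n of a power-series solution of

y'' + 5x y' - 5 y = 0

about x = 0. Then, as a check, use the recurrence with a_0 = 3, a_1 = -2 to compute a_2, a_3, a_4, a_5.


Substitute y = sum_n a_n x^n.
y''(x) has coefficient (n+2)(n+1) a_{n+2} at x^n;
5 x y'(x) has coefficient 5 n a_n at x^n (shift);
-5 y(x) has coefficient -5 a_n at x^n.
Matching x^n: (n+2)(n+1) a_{n+2} + (5n - 5) a_n = 0.
Thus a_{n+2} = (-5n + 5) / ((n+1)(n+2)) * a_n.

Check with a_0 = 3, a_1 = -2 (apply the recurrence for n = 0, 1, 2, 3): a_0 = 3, a_1 = -2, a_2 = 15/2, a_3 = 0, a_4 = -25/8, a_5 = 0.

a_(n+2) = (-5n + 5) / ((n+1)(n+2)) * a_n; check: a_0 = 3, a_1 = -2, a_2 = 15/2, a_3 = 0, a_4 = -25/8, a_5 = 0


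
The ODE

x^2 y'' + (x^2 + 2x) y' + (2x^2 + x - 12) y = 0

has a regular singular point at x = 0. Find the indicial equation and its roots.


Divide by x^2 to reach normal form y'' + P_1(x) y' + P_2(x) y = 0 with P_1(x) = 1 + 2/x and P_2(x) = 2 + 1/x - 12/x^2.
x = 0 is a singular point because the y'-coefficient 1 + 2/x has a pole at x = 0 and the y-coefficient 2 + 1/x - 12/x^2 has a pole at x = 0.
It is a regular singular point because x P_1(x) = p(x) = x + 2 and x^2 P_2(x) = q(x) = 2x^2 + x - 12 are polynomials, hence analytic at x = 0.
p(0) = 2,  q(0) = -12.
Indicial equation: r(r-1) + p(0) r + q(0) = 0, i.e. r^2 + (p(0) - 1) r + q(0) = 0, i.e. r^2 + 1 r - 12 = 0.
Discriminant: (1)^2 - 4(-12) = 49, so r = (-1 ± 7)/2.
Solving: r_1 = 3, r_2 = -4.

indicial: r^2 + 1 r - 12 = 0; roots r_1 = 3, r_2 = -4


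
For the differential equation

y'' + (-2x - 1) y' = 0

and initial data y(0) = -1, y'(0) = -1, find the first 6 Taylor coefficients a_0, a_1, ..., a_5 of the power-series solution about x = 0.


Ansatz: y(x) = sum_{n>=0} a_n x^n, so y'(x) = sum_{n>=1} n a_n x^(n-1) and y''(x) = sum_{n>=2} n(n-1) a_n x^(n-2).
Substitute into P(x) y'' + Q(x) y' + R(x) y = 0 with P(x) = 1, Q(x) = -2x - 1, R(x) = 0, and match powers of x.
Initial conditions: a_0 = -1, a_1 = -1.
Setting the coefficient of each power of x to zero and solving order by order (substituting the coefficients already found):
  x^0: 2 a_2 - a_1 = 0  ->  2 a_2 = a_1 = -1  ->  a_2 = -1/2
  x^1: 6 a_3 - 2 a_2 - 2 a_1 = 0  ->  6 a_3 = 2 a_2 + 2 a_1 = -3  ->  a_3 = -1/2
  x^2: 12 a_4 - 3 a_3 - 4 a_2 = 0  ->  12 a_4 = 3 a_3 + 4 a_2 = -7/2  ->  a_4 = -7/24
  x^3: 20 a_5 - 4 a_4 - 6 a_3 = 0  ->  20 a_5 = 4 a_4 + 6 a_3 = -25/6  ->  a_5 = -5/24
Truncated series: y(x) = -1 - x - (1/2) x^2 - (1/2) x^3 - (7/24) x^4 - (5/24) x^5 + O(x^6).

a_0 = -1; a_1 = -1; a_2 = -1/2; a_3 = -1/2; a_4 = -7/24; a_5 = -5/24


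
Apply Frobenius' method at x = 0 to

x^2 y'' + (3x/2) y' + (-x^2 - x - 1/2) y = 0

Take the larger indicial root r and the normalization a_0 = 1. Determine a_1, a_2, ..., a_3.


Write in Frobenius form y'' + (p(x)/x) y' + (q(x)/x^2) y = 0:
  p(x) = 3/2,  q(x) = -x^2 - x - 1/2.
Indicial equation: r(r-1) + (3/2) r + (-1/2) = 0 -> roots r_1 = 1/2, r_2 = -1.
Take r = r_1 = 1/2. Let y(x) = x^r sum_{n>=0} a_n x^n with a_0 = 1.
Substitute y = x^r sum a_n x^n and match x^{r+n}. The recurrence is
  D(n) a_n - 1 a_{n-1} - 1 a_{n-2} = 0,  where D(n) = (r+n)(r+n-1) + (3/2)(r+n) + (-1/2).
  a_n = [1 a_{n-1} + 1 a_{n-2}] / D(n).
Since the indicial polynomial factors as (r - r_1)(r - r_2), D(n) = (r_1 + n - r_1)(r_1 + n - r_2) = n(n + 3/2).
Evaluating step by step (a_0 = 1):
  n = 1: D(1) = 1(1 + 3/2) = 5/2; numerator = 1(1) = 1; a_1 = (1)/(5/2) = 2/5
  n = 2: D(2) = 2(2 + 3/2) = 7; numerator = 1(2/5) + 1(1) = 7/5; a_2 = (7/5)/(7) = 1/5
  n = 3: D(3) = 3(3 + 3/2) = 27/2; numerator = 1(1/5) + 1(2/5) = 3/5; a_3 = (3/5)/(27/2) = 2/45

r = 1/2; a_0 = 1; a_1 = 2/5; a_2 = 1/5; a_3 = 2/45


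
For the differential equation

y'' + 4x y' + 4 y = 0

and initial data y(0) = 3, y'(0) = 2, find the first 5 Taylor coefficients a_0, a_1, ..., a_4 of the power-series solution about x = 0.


Ansatz: y(x) = sum_{n>=0} a_n x^n, so y'(x) = sum_{n>=1} n a_n x^(n-1) and y''(x) = sum_{n>=2} n(n-1) a_n x^(n-2).
Substitute into P(x) y'' + Q(x) y' + R(x) y = 0 with P(x) = 1, Q(x) = 4x, R(x) = 4, and match powers of x.
Initial conditions: a_0 = 3, a_1 = 2.
Setting the coefficient of each power of x to zero and solving order by order (substituting the coefficients already found):
  x^0: 2 a_2 + 4 a_0 = 0  ->  2 a_2 = -4 a_0 = -12  ->  a_2 = -6
  x^1: 6 a_3 + 8 a_1 = 0  ->  6 a_3 = -8 a_1 = -16  ->  a_3 = -8/3
  x^2: 12 a_4 + 12 a_2 = 0  ->  12 a_4 = -12 a_2 = 72  ->  a_4 = 6
Truncated series: y(x) = 3 + 2 x - 6 x^2 - (8/3) x^3 + 6 x^4 + O(x^5).

a_0 = 3; a_1 = 2; a_2 = -6; a_3 = -8/3; a_4 = 6


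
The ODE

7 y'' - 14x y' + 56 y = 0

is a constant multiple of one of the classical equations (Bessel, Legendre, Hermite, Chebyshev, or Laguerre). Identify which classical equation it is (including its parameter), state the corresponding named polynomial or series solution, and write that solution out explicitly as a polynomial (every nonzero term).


All three coefficients share the factor 7; dividing through by 7 gives  y'' - 2x y' + 8 y = 0.
This matches the Hermite equation y'' - 2x y' + 2n y = 0 with 2n = 8, so n = 4; the polynomial solution is H_4(x).
With y = sum_k a_k x^k, matching x^k gives (k+2)(k+1) a_{k+2} = 2(k - n) a_k = 2(k - 4) a_k. The right side vanishes at k = 4, so the series with the parity of 4 terminates at degree 4.
Standard normalization: leading coefficient of H_n is 2^n, so a_4 = 2^4 = 16. Work downward with a_k = (k+1)(k+2) a_{k+2} / (2(k - n)):
  a_2 = (3)(4)(16) / (2(2 - 4)) = 192/(-4) = -48
  a_0 = (1)(2)(-48) / (2(0 - 4)) = -96/(-8) = 12
Hence H_4(x) = 16 x^4 - 48 x^2 + 12.

H_4(x); series = 16 x^4 - 48 x^2 + 12


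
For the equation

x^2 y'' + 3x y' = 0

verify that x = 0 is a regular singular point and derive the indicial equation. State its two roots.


Divide by x^2 to reach normal form y'' + P_1(x) y' + P_2(x) y = 0 with P_1(x) = 3/x and P_2(x) = 0.
x = 0 is a singular point because the y'-coefficient 3/x has a pole at x = 0.
It is a regular singular point because x P_1(x) = p(x) = 3 and x^2 P_2(x) = q(x) = 0 are polynomials, hence analytic at x = 0.
p(0) = 3,  q(0) = 0.
Indicial equation: r(r-1) + p(0) r + q(0) = 0, i.e. r^2 + (p(0) - 1) r + q(0) = 0, i.e. r^2 + 2 r = 0.
Discriminant: (2)^2 - 4(0) = 4, so r = (-2 ± 2)/2.
Solving: r_1 = 0, r_2 = -2.

indicial: r^2 + 2 r = 0; roots r_1 = 0, r_2 = -2


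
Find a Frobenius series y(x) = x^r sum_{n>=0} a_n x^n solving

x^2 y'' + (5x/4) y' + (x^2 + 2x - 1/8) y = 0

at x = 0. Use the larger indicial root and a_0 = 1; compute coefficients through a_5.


Write in Frobenius form y'' + (p(x)/x) y' + (q(x)/x^2) y = 0:
  p(x) = 5/4,  q(x) = x^2 + 2x - 1/8.
Indicial equation: r(r-1) + (5/4) r + (-1/8) = 0 -> roots r_1 = 1/4, r_2 = -1/2.
Take r = r_1 = 1/4. Let y(x) = x^r sum_{n>=0} a_n x^n with a_0 = 1.
Substitute y = x^r sum a_n x^n and match x^{r+n}. The recurrence is
  D(n) a_n + 2 a_{n-1} + 1 a_{n-2} = 0,  where D(n) = (r+n)(r+n-1) + (5/4)(r+n) + (-1/8).
  a_n = [-2 a_{n-1} - 1 a_{n-2}] / D(n).
Since the indicial polynomial factors as (r - r_1)(r - r_2), D(n) = (r_1 + n - r_1)(r_1 + n - r_2) = n(n + 3/4).
Evaluating step by step (a_0 = 1):
  n = 1: D(1) = 1(1 + 3/4) = 7/4; numerator = -2(1) = -2; a_1 = (-2)/(7/4) = -8/7
  n = 2: D(2) = 2(2 + 3/4) = 11/2; numerator = -2(-8/7) - 1(1) = 9/7; a_2 = (9/7)/(11/2) = 18/77
  n = 3: D(3) = 3(3 + 3/4) = 45/4; numerator = -2(18/77) - 1(-8/7) = 52/77; a_3 = (52/77)/(45/4) = 208/3465
  n = 4: D(4) = 4(4 + 3/4) = 19; numerator = -2(208/3465) - 1(18/77) = -1226/3465; a_4 = (-1226/3465)/(19) = -1226/65835
  n = 5: D(5) = 5(5 + 3/4) = 115/4; numerator = -2(-1226/65835) - 1(208/3465) = -100/4389; a_5 = (-100/4389)/(115/4) = -80/100947

r = 1/4; a_0 = 1; a_1 = -8/7; a_2 = 18/77; a_3 = 208/3465; a_4 = -1226/65835; a_5 = -80/100947


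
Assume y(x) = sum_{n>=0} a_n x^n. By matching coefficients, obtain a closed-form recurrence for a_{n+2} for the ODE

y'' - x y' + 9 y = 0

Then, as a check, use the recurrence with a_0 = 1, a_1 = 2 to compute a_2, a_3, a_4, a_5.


Substitute y = sum_n a_n x^n.
y''(x) has coefficient (n+2)(n+1) a_{n+2} at x^n;
-x y'(x) has coefficient -n a_n at x^n (shift);
9 y(x) has coefficient 9 a_n at x^n.
Matching x^n: (n+2)(n+1) a_{n+2} + (-n + 9) a_n = 0.
Thus a_{n+2} = (n - 9) / ((n+1)(n+2)) * a_n.

Check with a_0 = 1, a_1 = 2 (apply the recurrence for n = 0, 1, 2, 3): a_0 = 1, a_1 = 2, a_2 = -9/2, a_3 = -8/3, a_4 = 21/8, a_5 = 4/5.

a_(n+2) = (n - 9) / ((n+1)(n+2)) * a_n; check: a_0 = 1, a_1 = 2, a_2 = -9/2, a_3 = -8/3, a_4 = 21/8, a_5 = 4/5


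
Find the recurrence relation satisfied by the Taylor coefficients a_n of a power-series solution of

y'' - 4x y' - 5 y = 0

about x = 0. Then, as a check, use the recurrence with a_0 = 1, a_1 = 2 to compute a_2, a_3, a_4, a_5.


Substitute y = sum_n a_n x^n.
y''(x) has coefficient (n+2)(n+1) a_{n+2} at x^n;
-4 x y'(x) has coefficient -4 n a_n at x^n (shift);
-5 y(x) has coefficient -5 a_n at x^n.
Matching x^n: (n+2)(n+1) a_{n+2} + (-4n - 5) a_n = 0.
Thus a_{n+2} = (4n + 5) / ((n+1)(n+2)) * a_n.

Check with a_0 = 1, a_1 = 2 (apply the recurrence for n = 0, 1, 2, 3): a_0 = 1, a_1 = 2, a_2 = 5/2, a_3 = 3, a_4 = 65/24, a_5 = 51/20.

a_(n+2) = (4n + 5) / ((n+1)(n+2)) * a_n; check: a_0 = 1, a_1 = 2, a_2 = 5/2, a_3 = 3, a_4 = 65/24, a_5 = 51/20


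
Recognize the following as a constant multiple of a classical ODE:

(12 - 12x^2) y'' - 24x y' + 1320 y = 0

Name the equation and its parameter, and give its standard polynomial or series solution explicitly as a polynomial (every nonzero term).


All three coefficients share the factor 12; dividing through by 12 gives  (1 - x^2) y'' - 2x y' + 110 y = 0.
This matches the Legendre equation (1 - x^2) y'' - 2x y' + n(n+1) y = 0 (note the -2x y' term) with n(n+1) = 110, so n = 10; the polynomial solution is P_10(x).
With y = sum_k a_k x^k, matching x^k gives (k+2)(k+1) a_{k+2} = [k(k+1) - n(n+1)] a_k = (k - 10)(k + 11) a_k. The right side vanishes at k = 10, so the series with the parity of 10 terminates at degree 10.
Standard normalization (P_n(1) = 1): leading coefficient (2n)!/(2^n (n!)^2) = 2432902008176640000/(1024*13168189440000) = 46189/256, so a_10 = 46189/256. Work downward with a_k = (k+1)(k+2) a_{k+2} / ((k - 10)(k + 11)):
  a_8 = (9)(10)(46189/256) / ((8 - 10)(8 + 11)) = (2078505/128)/(-38) = -109395/256
  a_6 = (7)(8)(-109395/256) / ((6 - 10)(6 + 11)) = (-765765/32)/(-68) = 45045/128
  a_4 = (5)(6)(45045/128) / ((4 - 10)(4 + 11)) = (675675/64)/(-90) = -15015/128
  a_2 = (3)(4)(-15015/128) / ((2 - 10)(2 + 11)) = (-45045/32)/(-104) = 3465/256
  a_0 = (1)(2)(3465/256) / ((0 - 10)(0 + 11)) = (3465/128)/(-110) = -63/256
Hence P_10(x) = 46189 x^10/256 - 109395 x^8/256 + 45045 x^6/128 - 15015 x^4/128 + 3465 x^2/256 - 63/256.

P_10(x); series = 46189 x^10/256 - 109395 x^8/256 + 45045 x^6/128 - 15015 x^4/128 + 3465 x^2/256 - 63/256


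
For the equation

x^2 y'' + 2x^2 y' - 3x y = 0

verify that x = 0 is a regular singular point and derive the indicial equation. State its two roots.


Divide by x^2 to reach normal form y'' + P_1(x) y' + P_2(x) y = 0 with P_1(x) = 2 and P_2(x) = -3/x.
x = 0 is a singular point because the y-coefficient -3/x has a pole at x = 0.
It is a regular singular point because x P_1(x) = p(x) = 2x and x^2 P_2(x) = q(x) = -3x are polynomials, hence analytic at x = 0.
p(0) = 0,  q(0) = 0.
Indicial equation: r(r-1) + p(0) r + q(0) = 0, i.e. r^2 + (p(0) - 1) r + q(0) = 0, i.e. r^2 - 1 r = 0.
Discriminant: (-1)^2 - 4(0) = 1, so r = (1 ± 1)/2.
Solving: r_1 = 1, r_2 = 0.

indicial: r^2 - 1 r = 0; roots r_1 = 1, r_2 = 0


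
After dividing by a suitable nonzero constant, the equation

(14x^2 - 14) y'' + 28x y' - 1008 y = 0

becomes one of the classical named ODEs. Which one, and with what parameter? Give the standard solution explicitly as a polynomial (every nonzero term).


All three coefficients share the factor -14; dividing through by -14 gives  (1 - x^2) y'' - 2x y' + 72 y = 0.
This matches the Legendre equation (1 - x^2) y'' - 2x y' + n(n+1) y = 0 (note the -2x y' term) with n(n+1) = 72, so n = 8; the polynomial solution is P_8(x).
With y = sum_k a_k x^k, matching x^k gives (k+2)(k+1) a_{k+2} = [k(k+1) - n(n+1)] a_k = (k - 8)(k + 9) a_k. The right side vanishes at k = 8, so the series with the parity of 8 terminates at degree 8.
Standard normalization (P_n(1) = 1): leading coefficient (2n)!/(2^n (n!)^2) = 20922789888000/(256*1625702400) = 6435/128, so a_8 = 6435/128. Work downward with a_k = (k+1)(k+2) a_{k+2} / ((k - 8)(k + 9)):
  a_6 = (7)(8)(6435/128) / ((6 - 8)(6 + 9)) = (45045/16)/(-30) = -3003/32
  a_4 = (5)(6)(-3003/32) / ((4 - 8)(4 + 9)) = (-45045/16)/(-52) = 3465/64
  a_2 = (3)(4)(3465/64) / ((2 - 8)(2 + 9)) = (10395/16)/(-66) = -315/32
  a_0 = (1)(2)(-315/32) / ((0 - 8)(0 + 9)) = (-315/16)/(-72) = 35/128
Hence P_8(x) = 6435 x^8/128 - 3003 x^6/32 + 3465 x^4/64 - 315 x^2/32 + 35/128.

P_8(x); series = 6435 x^8/128 - 3003 x^6/32 + 3465 x^4/64 - 315 x^2/32 + 35/128


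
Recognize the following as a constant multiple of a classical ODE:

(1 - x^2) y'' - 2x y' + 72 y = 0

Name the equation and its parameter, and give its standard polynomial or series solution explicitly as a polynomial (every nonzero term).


The equation is already in a standard form:  (1 - x^2) y'' - 2x y' + 72 y = 0.
This matches the Legendre equation (1 - x^2) y'' - 2x y' + n(n+1) y = 0 (note the -2x y' term) with n(n+1) = 72, so n = 8; the polynomial solution is P_8(x).
With y = sum_k a_k x^k, matching x^k gives (k+2)(k+1) a_{k+2} = [k(k+1) - n(n+1)] a_k = (k - 8)(k + 9) a_k. The right side vanishes at k = 8, so the series with the parity of 8 terminates at degree 8.
Standard normalization (P_n(1) = 1): leading coefficient (2n)!/(2^n (n!)^2) = 20922789888000/(256*1625702400) = 6435/128, so a_8 = 6435/128. Work downward with a_k = (k+1)(k+2) a_{k+2} / ((k - 8)(k + 9)):
  a_6 = (7)(8)(6435/128) / ((6 - 8)(6 + 9)) = (45045/16)/(-30) = -3003/32
  a_4 = (5)(6)(-3003/32) / ((4 - 8)(4 + 9)) = (-45045/16)/(-52) = 3465/64
  a_2 = (3)(4)(3465/64) / ((2 - 8)(2 + 9)) = (10395/16)/(-66) = -315/32
  a_0 = (1)(2)(-315/32) / ((0 - 8)(0 + 9)) = (-315/16)/(-72) = 35/128
Hence P_8(x) = 6435 x^8/128 - 3003 x^6/32 + 3465 x^4/64 - 315 x^2/32 + 35/128.

P_8(x); series = 6435 x^8/128 - 3003 x^6/32 + 3465 x^4/64 - 315 x^2/32 + 35/128


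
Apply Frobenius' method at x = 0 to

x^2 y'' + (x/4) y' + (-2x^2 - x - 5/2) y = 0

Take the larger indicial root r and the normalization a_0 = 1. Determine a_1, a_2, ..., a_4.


Write in Frobenius form y'' + (p(x)/x) y' + (q(x)/x^2) y = 0:
  p(x) = 1/4,  q(x) = -2x^2 - x - 5/2.
Indicial equation: r(r-1) + (1/4) r + (-5/2) = 0 -> roots r_1 = 2, r_2 = -5/4.
Take r = r_1 = 2. Let y(x) = x^r sum_{n>=0} a_n x^n with a_0 = 1.
Substitute y = x^r sum a_n x^n and match x^{r+n}. The recurrence is
  D(n) a_n - 1 a_{n-1} - 2 a_{n-2} = 0,  where D(n) = (r+n)(r+n-1) + (1/4)(r+n) + (-5/2).
  a_n = [1 a_{n-1} + 2 a_{n-2}] / D(n).
Since the indicial polynomial factors as (r - r_1)(r - r_2), D(n) = (r_1 + n - r_1)(r_1 + n - r_2) = n(n + 13/4).
Evaluating step by step (a_0 = 1):
  n = 1: D(1) = 1(1 + 13/4) = 17/4; numerator = 1(1) = 1; a_1 = (1)/(17/4) = 4/17
  n = 2: D(2) = 2(2 + 13/4) = 21/2; numerator = 1(4/17) + 2(1) = 38/17; a_2 = (38/17)/(21/2) = 76/357
  n = 3: D(3) = 3(3 + 13/4) = 75/4; numerator = 1(76/357) + 2(4/17) = 244/357; a_3 = (244/357)/(75/4) = 976/26775
  n = 4: D(4) = 4(4 + 13/4) = 29; numerator = 1(976/26775) + 2(76/357) = 104/225; a_4 = (104/225)/(29) = 104/6525

r = 2; a_0 = 1; a_1 = 4/17; a_2 = 76/357; a_3 = 976/26775; a_4 = 104/6525


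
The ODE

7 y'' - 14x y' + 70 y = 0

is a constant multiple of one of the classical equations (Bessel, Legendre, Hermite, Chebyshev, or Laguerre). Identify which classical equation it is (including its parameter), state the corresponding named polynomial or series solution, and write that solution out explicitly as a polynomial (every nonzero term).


All three coefficients share the factor 7; dividing through by 7 gives  y'' - 2x y' + 10 y = 0.
This matches the Hermite equation y'' - 2x y' + 2n y = 0 with 2n = 10, so n = 5; the polynomial solution is H_5(x).
With y = sum_k a_k x^k, matching x^k gives (k+2)(k+1) a_{k+2} = 2(k - n) a_k = 2(k - 5) a_k. The right side vanishes at k = 5, so the series with the parity of 5 terminates at degree 5.
Standard normalization: leading coefficient of H_n is 2^n, so a_5 = 2^5 = 32. Work downward with a_k = (k+1)(k+2) a_{k+2} / (2(k - n)):
  a_3 = (4)(5)(32) / (2(3 - 5)) = 640/(-4) = -160
  a_1 = (2)(3)(-160) / (2(1 - 5)) = -960/(-8) = 120
Hence H_5(x) = 32 x^5 - 160 x^3 + 120 x.

H_5(x); series = 32 x^5 - 160 x^3 + 120 x


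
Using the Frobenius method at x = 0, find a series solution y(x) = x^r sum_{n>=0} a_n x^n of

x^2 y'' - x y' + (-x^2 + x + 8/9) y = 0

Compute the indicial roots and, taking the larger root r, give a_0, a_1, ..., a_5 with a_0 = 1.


Write in Frobenius form y'' + (p(x)/x) y' + (q(x)/x^2) y = 0:
  p(x) = -1,  q(x) = -x^2 + x + 8/9.
Indicial equation: r(r-1) + (-1) r + (8/9) = 0 -> roots r_1 = 4/3, r_2 = 2/3.
Take r = r_1 = 4/3. Let y(x) = x^r sum_{n>=0} a_n x^n with a_0 = 1.
Substitute y = x^r sum a_n x^n and match x^{r+n}. The recurrence is
  D(n) a_n + 1 a_{n-1} - 1 a_{n-2} = 0,  where D(n) = (r+n)(r+n-1) + (-1)(r+n) + (8/9).
  a_n = [-1 a_{n-1} + 1 a_{n-2}] / D(n).
Since the indicial polynomial factors as (r - r_1)(r - r_2), D(n) = (r_1 + n - r_1)(r_1 + n - r_2) = n(n + 2/3).
Evaluating step by step (a_0 = 1):
  n = 1: D(1) = 1(1 + 2/3) = 5/3; numerator = -1(1) = -1; a_1 = (-1)/(5/3) = -3/5
  n = 2: D(2) = 2(2 + 2/3) = 16/3; numerator = -1(-3/5) + 1(1) = 8/5; a_2 = (8/5)/(16/3) = 3/10
  n = 3: D(3) = 3(3 + 2/3) = 11; numerator = -1(3/10) + 1(-3/5) = -9/10; a_3 = (-9/10)/(11) = -9/110
  n = 4: D(4) = 4(4 + 2/3) = 56/3; numerator = -1(-9/110) + 1(3/10) = 21/55; a_4 = (21/55)/(56/3) = 9/440
  n = 5: D(5) = 5(5 + 2/3) = 85/3; numerator = -1(9/440) + 1(-9/110) = -9/88; a_5 = (-9/88)/(85/3) = -27/7480

r = 4/3; a_0 = 1; a_1 = -3/5; a_2 = 3/10; a_3 = -9/110; a_4 = 9/440; a_5 = -27/7480


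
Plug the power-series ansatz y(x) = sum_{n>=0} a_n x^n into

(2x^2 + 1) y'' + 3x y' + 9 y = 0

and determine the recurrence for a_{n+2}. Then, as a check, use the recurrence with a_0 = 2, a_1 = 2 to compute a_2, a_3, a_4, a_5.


Substitute y = sum_n a_n x^n.
(1 + 2 x^2) y'' contributes (n+2)(n+1) a_{n+2} + 2 n(n-1) a_n at x^n.
3 x y'(x) contributes 3 n a_n at x^n.
9 y(x) contributes 9 a_n at x^n.
Matching x^n: (n+2)(n+1) a_{n+2} + (2 n(n-1) + 3 n + 9) a_n = 0.
Thus a_{n+2} = (-2 n(n-1) - 3 n - 9) / ((n+1)(n+2)) * a_n.

Check with a_0 = 2, a_1 = 2 (apply the recurrence for n = 0, 1, 2, 3): a_0 = 2, a_1 = 2, a_2 = -9, a_3 = -4, a_4 = 57/4, a_5 = 6.

a_(n+2) = (-2 n(n-1) - 3 n - 9) / ((n+1)(n+2)) * a_n; check: a_0 = 2, a_1 = 2, a_2 = -9, a_3 = -4, a_4 = 57/4, a_5 = 6


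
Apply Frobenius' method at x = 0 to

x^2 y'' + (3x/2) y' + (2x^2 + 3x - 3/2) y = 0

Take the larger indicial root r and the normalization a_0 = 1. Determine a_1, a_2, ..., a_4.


Write in Frobenius form y'' + (p(x)/x) y' + (q(x)/x^2) y = 0:
  p(x) = 3/2,  q(x) = 2x^2 + 3x - 3/2.
Indicial equation: r(r-1) + (3/2) r + (-3/2) = 0 -> roots r_1 = 1, r_2 = -3/2.
Take r = r_1 = 1. Let y(x) = x^r sum_{n>=0} a_n x^n with a_0 = 1.
Substitute y = x^r sum a_n x^n and match x^{r+n}. The recurrence is
  D(n) a_n + 3 a_{n-1} + 2 a_{n-2} = 0,  where D(n) = (r+n)(r+n-1) + (3/2)(r+n) + (-3/2).
  a_n = [-3 a_{n-1} - 2 a_{n-2}] / D(n).
Since the indicial polynomial factors as (r - r_1)(r - r_2), D(n) = (r_1 + n - r_1)(r_1 + n - r_2) = n(n + 5/2).
Evaluating step by step (a_0 = 1):
  n = 1: D(1) = 1(1 + 5/2) = 7/2; numerator = -3(1) = -3; a_1 = (-3)/(7/2) = -6/7
  n = 2: D(2) = 2(2 + 5/2) = 9; numerator = -3(-6/7) - 2(1) = 4/7; a_2 = (4/7)/(9) = 4/63
  n = 3: D(3) = 3(3 + 5/2) = 33/2; numerator = -3(4/63) - 2(-6/7) = 32/21; a_3 = (32/21)/(33/2) = 64/693
  n = 4: D(4) = 4(4 + 5/2) = 26; numerator = -3(64/693) - 2(4/63) = -40/99; a_4 = (-40/99)/(26) = -20/1287

r = 1; a_0 = 1; a_1 = -6/7; a_2 = 4/63; a_3 = 64/693; a_4 = -20/1287
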